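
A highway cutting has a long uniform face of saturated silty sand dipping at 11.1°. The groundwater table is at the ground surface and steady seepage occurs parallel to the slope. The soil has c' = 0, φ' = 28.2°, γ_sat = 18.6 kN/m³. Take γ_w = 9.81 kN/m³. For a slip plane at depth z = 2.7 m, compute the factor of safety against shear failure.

With seepage parallel to the slope and the water table at the surface, the effective normal stress on the slip plane uses the buoyant unit weight γ' = γ_sat − γ_w while the driving shear stress uses γ_sat:
FS = [c' + γ' z cos²β tanφ'] / [γ_sat z sinβ cosβ]
(For c' = 0 this reduces to FS = (γ'/γ_sat)·tanφ'/tanβ.)
γ' = 18.6 − 9.81 = 8.79 kN/m³
Numerator = 0.0 + 8.79·2.7·cos²11.1°·tan28.2° = 0.0 + 8.79·2.7·0.9629·0.5362 = 12.254 kPa
Denominator = 18.6·2.7·sin11.1°·cos11.1° = 18.6·2.7·0.1925·0.9813 = 9.488 kPa
FS = 12.254 / 9.488 = 1.292

FS = 1.29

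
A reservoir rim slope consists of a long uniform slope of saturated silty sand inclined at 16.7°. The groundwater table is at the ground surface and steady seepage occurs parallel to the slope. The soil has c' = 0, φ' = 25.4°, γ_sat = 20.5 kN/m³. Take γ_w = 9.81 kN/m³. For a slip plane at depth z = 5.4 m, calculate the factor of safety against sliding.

With seepage parallel to the slope and the water table at the surface, the effective normal stress on the slip plane uses the buoyant unit weight γ' = γ_sat − γ_w while the driving shear stress uses γ_sat:
FS = [c' + γ' z cos²β tanφ'] / [γ_sat z sinβ cosβ]
(For c' = 0 this reduces to FS = (γ'/γ_sat)·tanφ'/tanβ.)
γ' = 20.5 − 9.81 = 10.69 kN/m³
Numerator = 0.0 + 10.69·5.4·cos²16.7°·tan25.4° = 0.0 + 10.69·5.4·0.9174·0.4748 = 25.147 kPa
Denominator = 20.5·5.4·sin16.7°·cos16.7° = 20.5·5.4·0.2874·0.9578 = 30.469 kPa
FS = 25.147 / 30.469 = 0.825

FS = 0.83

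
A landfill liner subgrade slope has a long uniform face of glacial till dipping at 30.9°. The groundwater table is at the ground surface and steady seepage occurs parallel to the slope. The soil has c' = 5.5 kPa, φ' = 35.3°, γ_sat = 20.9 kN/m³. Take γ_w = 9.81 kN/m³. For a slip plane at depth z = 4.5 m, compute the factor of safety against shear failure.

With seepage parallel to the slope and the water table at the surface, the effective normal stress on the slip plane uses the buoyant unit weight γ' = γ_sat − γ_w while the driving shear stress uses γ_sat:
FS = [c' + γ' z cos²β tanφ'] / [γ_sat z sinβ cosβ]
γ' = 20.9 − 9.81 = 11.09 kN/m³
Numerator = 5.5 + 11.09·4.5·cos²30.9°·tan35.3° = 5.5 + 11.09·4.5·0.7363·0.7080 = 31.516 kPa
Denominator = 20.9·4.5·sin30.9°·cos30.9° = 20.9·4.5·0.5135·0.8581 = 41.443 kPa
FS = 31.516 / 41.443 = 0.760

FS = 0.76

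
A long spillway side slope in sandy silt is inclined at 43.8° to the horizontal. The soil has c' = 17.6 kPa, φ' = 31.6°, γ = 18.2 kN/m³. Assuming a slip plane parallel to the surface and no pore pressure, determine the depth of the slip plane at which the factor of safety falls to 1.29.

Setting FS = 1.29 in FS = [c' + γz cos²β tanφ'] / [γz sinβ cosβ] and solving for z:
z = c' / [γ cosβ (FS·sinβ − cosβ·tanφ')]
  = 17.6 / [18.2·cos43.8°·(1.29·sin43.8° − cos43.8°·tan31.6°)]
  = 17.6 / [18.2·0.7218·(1.29·0.6921 − 0.7218·0.6152)]
  = 17.6 / 5.8959 = 2.985 m

z = 2.99 m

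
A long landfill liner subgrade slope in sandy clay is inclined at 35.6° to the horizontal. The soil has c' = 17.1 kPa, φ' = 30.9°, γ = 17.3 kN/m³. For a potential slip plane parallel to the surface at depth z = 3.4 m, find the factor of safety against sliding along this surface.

FS = 1.45

For an infinite slope with a slip plane parallel to the surface (no pore pressure): FS = [c' + γz cos²β tanφ'] / [γz sinβ cosβ].
γz = 17.3·3.4 = 58.82 kN/m²
Numerator = 17.1 + 58.82·cos²35.6°·tan30.9° = 17.1 + 58.82·0.6611·0.5985 = 40.374 kPa
Denominator = 58.82·sin35.6°·cos35.6° = 58.82·0.5821·0.8131 = 27.841 kPa
FS = 40.374 / 27.841 = 1.450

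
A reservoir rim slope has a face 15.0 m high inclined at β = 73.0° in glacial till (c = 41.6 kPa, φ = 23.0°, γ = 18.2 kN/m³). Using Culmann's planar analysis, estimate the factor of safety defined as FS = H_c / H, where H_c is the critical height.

FS = 1.50

H_c = (4c/γ) · sinβ cosφ / [1 − cos(β − φ)]
    = (4·41.6/18.2) · sin73.0°·cos23.0° / [1 − cos50.0°]
    = 9.143 · 0.8803 / 0.3572 = 22.53 m
FS = H_c / H = 22.53 / 15.0 = 1.502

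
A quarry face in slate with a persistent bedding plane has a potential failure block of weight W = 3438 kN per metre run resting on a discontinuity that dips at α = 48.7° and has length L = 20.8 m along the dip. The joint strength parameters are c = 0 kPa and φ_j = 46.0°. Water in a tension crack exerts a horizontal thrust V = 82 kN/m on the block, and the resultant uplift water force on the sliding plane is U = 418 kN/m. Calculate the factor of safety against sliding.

Resolving the block weight along and normal to the plane and applying the Mohr–Coulomb strength on the joint:
N' = W cosα − U − V sinα = 3438·cos48.7° − 418 − 82·sin48.7° = 1789.5 kN/m
Driving force T = W sinα + V cosα = 3438·sin48.7° + 82·cos48.7° = 2637.0 kN/m
Resisting force R = c·L + N'·tanφ_j = 0·20.8 + 1789.5·tan46.0° = 0.0 + 1853.1 = 1853.1 kN/m
FS = R / T = 1853.1 / 2637.0 = 0.703

FS = 0.70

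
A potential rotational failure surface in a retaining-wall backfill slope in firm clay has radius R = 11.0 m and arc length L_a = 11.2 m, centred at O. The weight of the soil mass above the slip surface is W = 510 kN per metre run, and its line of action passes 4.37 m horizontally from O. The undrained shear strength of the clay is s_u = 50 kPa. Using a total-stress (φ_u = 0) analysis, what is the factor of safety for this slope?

Taking moments about the centre O, the resisting moment is provided by the undrained shear strength acting along the arc:
M_R = s_u·L_a·R = 50·11.20·11.0 = 6160.0 kN·m/m
M_D = W·d = 510·4.37 = 2228.7 kN·m/m
FS = M_R / M_D = 6160.0 / 2228.7 = 2.764

FS = 2.76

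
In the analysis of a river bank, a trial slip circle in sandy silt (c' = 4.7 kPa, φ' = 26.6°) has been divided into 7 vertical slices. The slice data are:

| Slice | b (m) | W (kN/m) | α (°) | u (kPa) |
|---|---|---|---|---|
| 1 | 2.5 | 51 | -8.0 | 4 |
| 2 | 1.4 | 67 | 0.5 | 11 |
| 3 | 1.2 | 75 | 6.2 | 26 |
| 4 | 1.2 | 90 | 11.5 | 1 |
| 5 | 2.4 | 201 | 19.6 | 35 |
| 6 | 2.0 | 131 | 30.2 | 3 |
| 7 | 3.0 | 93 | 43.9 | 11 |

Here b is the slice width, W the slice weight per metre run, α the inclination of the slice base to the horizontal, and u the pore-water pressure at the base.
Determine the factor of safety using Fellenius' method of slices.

FS = 1.37

Ordinary method of slices: FS = Σ[c'·Δl_i + (W_i cosα_i − u_i·Δl_i)·tanφ'] / Σ W_i sinα_i, with Δl_i = b_i / cosα_i.
Slice 1: Δl = 2.5/cos(-8.0°) = 2.525 m; N'_1 = 51·cos(-8.0°) − 4·2.525 = 40.4; c'Δl = 11.87; W sinα = -7.1
Slice 2: Δl = 1.4/cos0.5° = 1.400 m; N'_2 = 67·cos0.5° − 11·1.400 = 51.6; c'Δl = 6.58; W sinα = 0.6
Slice 3: Δl = 1.2/cos6.2° = 1.207 m; N'_3 = 75·cos6.2° − 26·1.207 = 43.2; c'Δl = 5.67; W sinα = 8.1
Slice 4: Δl = 1.2/cos11.5° = 1.225 m; N'_4 = 90·cos11.5° − 1·1.225 = 87.0; c'Δl = 5.76; W sinα = 17.9
Slice 5: Δl = 2.4/cos19.6° = 2.548 m; N'_5 = 201·cos19.6° − 35·2.548 = 100.2; c'Δl = 11.97; W sinα = 67.4
Slice 6: Δl = 2.0/cos30.2° = 2.314 m; N'_6 = 131·cos30.2° − 3·2.314 = 106.3; c'Δl = 10.88; W sinα = 65.9
Slice 7: Δl = 3.0/cos43.9° = 4.163 m; N'_7 = 93·cos43.9° − 11·4.163 = 21.2; c'Δl = 19.57; W sinα = 64.5
Σc'Δl = 72.3 kN/m; ΣN' = 449.8 kN/m; ΣW sinα = 217.3 kN/m
Resisting = 72.3 + 449.8·tan26.6° = 72.3 + 225.3 = 297.5 kN/m
FS = 297.5 / 217.3 = 1.369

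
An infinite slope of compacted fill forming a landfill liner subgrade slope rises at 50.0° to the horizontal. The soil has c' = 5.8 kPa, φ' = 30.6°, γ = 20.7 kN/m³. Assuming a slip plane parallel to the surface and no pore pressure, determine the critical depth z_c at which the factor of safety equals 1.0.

Setting FS = 1.00 in FS = [c' + γz cos²β tanφ'] / [γz sinβ cosβ] and solving for z:
z = c' / [γ cosβ (FS·sinβ − cosβ·tanφ')]
  = 5.8 / [20.7·cos50.0°·(1.00·sin50.0° − cos50.0°·tan30.6°)]
  = 5.8 / [20.7·0.6428·(1.00·0.7660 − 0.6428·0.5914)]
  = 5.8 / 5.1347 = 1.130 m

z_c = 1.13 m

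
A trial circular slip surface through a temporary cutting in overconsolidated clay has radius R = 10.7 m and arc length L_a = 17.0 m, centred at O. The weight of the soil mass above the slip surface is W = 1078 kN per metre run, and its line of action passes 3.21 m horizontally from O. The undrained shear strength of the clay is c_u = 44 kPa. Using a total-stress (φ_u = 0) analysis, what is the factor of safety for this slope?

Taking moments about the centre O, the resisting moment is provided by the undrained shear strength acting along the arc:
M_R = c_u·L_a·R = 44·17.00·10.7 = 8003.6 kN·m/m
M_D = W·d = 1078·3.21 = 3460.4 kN·m/m
FS = M_R / M_D = 8003.6 / 3460.4 = 2.313

FS = 2.31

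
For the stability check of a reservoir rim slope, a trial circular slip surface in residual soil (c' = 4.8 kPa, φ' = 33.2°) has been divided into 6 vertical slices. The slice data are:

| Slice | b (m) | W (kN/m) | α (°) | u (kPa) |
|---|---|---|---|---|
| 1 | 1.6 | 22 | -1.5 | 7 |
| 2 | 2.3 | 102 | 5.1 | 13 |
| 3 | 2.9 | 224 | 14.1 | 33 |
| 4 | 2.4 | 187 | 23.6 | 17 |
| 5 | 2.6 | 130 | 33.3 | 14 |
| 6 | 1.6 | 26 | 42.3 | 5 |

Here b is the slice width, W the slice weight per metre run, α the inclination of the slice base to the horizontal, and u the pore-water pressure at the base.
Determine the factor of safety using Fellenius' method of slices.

FS = 1.47

Ordinary method of slices: FS = Σ[c'·Δl_i + (W_i cosα_i − u_i·Δl_i)·tanφ'] / Σ W_i sinα_i, with Δl_i = b_i / cosα_i.
Slice 1: Δl = 1.6/cos(-1.5°) = 1.601 m; N'_1 = 22·cos(-1.5°) − 7·1.601 = 10.8; c'Δl = 7.68; W sinα = -0.6
Slice 2: Δl = 2.3/cos5.1° = 2.309 m; N'_2 = 102·cos5.1° − 13·2.309 = 71.6; c'Δl = 11.08; W sinα = 9.1
Slice 3: Δl = 2.9/cos14.1° = 2.990 m; N'_3 = 224·cos14.1° − 33·2.990 = 118.6; c'Δl = 14.35; W sinα = 54.6
Slice 4: Δl = 2.4/cos23.6° = 2.619 m; N'_4 = 187·cos23.6° − 17·2.619 = 126.8; c'Δl = 12.57; W sinα = 74.9
Slice 5: Δl = 2.6/cos33.3° = 3.111 m; N'_5 = 130·cos33.3° − 14·3.111 = 65.1; c'Δl = 14.93; W sinα = 71.4
Slice 6: Δl = 1.6/cos42.3° = 2.163 m; N'_6 = 26·cos42.3° − 5·2.163 = 8.4; c'Δl = 10.38; W sinα = 17.5
Σc'Δl = 71.0 kN/m; ΣN' = 401.3 kN/m; ΣW sinα = 226.8 kN/m
Resisting = 71.0 + 401.3·tan33.2° = 71.0 + 262.6 = 333.6 kN/m
FS = 333.6 / 226.8 = 1.471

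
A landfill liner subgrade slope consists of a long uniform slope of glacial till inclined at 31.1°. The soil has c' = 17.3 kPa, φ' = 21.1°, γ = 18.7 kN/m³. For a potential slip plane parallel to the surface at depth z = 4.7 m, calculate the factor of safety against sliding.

For an infinite slope with a slip plane parallel to the surface (no pore pressure): FS = [c' + γz cos²β tanφ'] / [γz sinβ cosβ].
γz = 18.7·4.7 = 87.89 kN/m²
Numerator = 17.3 + 87.89·cos²31.1°·tan21.1° = 17.3 + 87.89·0.7332·0.3859 = 42.165 kPa
Denominator = 87.89·sin31.1°·cos31.1° = 87.89·0.5165·0.8563 = 38.873 kPa
FS = 42.165 / 38.873 = 1.085

FS = 1.08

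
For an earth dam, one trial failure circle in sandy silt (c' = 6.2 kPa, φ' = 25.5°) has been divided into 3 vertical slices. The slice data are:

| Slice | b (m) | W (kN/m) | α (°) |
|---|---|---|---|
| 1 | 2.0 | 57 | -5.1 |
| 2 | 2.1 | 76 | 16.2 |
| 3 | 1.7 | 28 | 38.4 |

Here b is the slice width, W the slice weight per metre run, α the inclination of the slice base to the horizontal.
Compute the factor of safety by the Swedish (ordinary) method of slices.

FS = 3.33

Ordinary method of slices: FS = Σ[c'·Δl_i + (W_i cosα_i)·tanφ'] / Σ W_i sinα_i, with Δl_i = b_i / cosα_i.
Slice 1: Δl = 2.0/cos(-5.1°) = 2.008 m; N'_1 = 57·cos(-5.1°) = 56.8; c'Δl = 12.45; W sinα = -5.1
Slice 2: Δl = 2.1/cos16.2° = 2.187 m; N'_2 = 76·cos16.2° = 73.0; c'Δl = 13.56; W sinα = 21.2
Slice 3: Δl = 1.7/cos38.4° = 2.169 m; N'_3 = 28·cos38.4° = 21.9; c'Δl = 13.45; W sinα = 17.4
Σc'Δl = 39.5 kN/m; ΣN' = 151.7 kN/m; ΣW sinα = 33.5 kN/m
Resisting = 39.5 + 151.7·tan25.5° = 39.5 + 72.4 = 111.8 kN/m
FS = 111.8 / 33.5 = 3.335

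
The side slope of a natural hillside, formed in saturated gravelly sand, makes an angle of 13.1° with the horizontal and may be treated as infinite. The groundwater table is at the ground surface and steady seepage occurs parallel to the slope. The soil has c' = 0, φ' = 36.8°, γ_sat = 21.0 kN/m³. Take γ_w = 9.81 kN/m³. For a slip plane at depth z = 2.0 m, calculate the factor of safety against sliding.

FS = 1.71

With seepage parallel to the slope and the water table at the surface, the effective normal stress on the slip plane uses the buoyant unit weight γ' = γ_sat − γ_w while the driving shear stress uses γ_sat:
FS = [c' + γ' z cos²β tanφ'] / [γ_sat z sinβ cosβ]
(For c' = 0 this reduces to FS = (γ'/γ_sat)·tanφ'/tanβ.)
γ' = 21.0 − 9.81 = 11.19 kN/m³
Numerator = 0.0 + 11.19·2.0·cos²13.1°·tan36.8° = 0.0 + 11.19·2.0·0.9486·0.7481 = 15.882 kPa
Denominator = 21.0·2.0·sin13.1°·cos13.1° = 21.0·2.0·0.2267·0.9740 = 9.272 kPa
FS = 15.882 / 9.272 = 1.713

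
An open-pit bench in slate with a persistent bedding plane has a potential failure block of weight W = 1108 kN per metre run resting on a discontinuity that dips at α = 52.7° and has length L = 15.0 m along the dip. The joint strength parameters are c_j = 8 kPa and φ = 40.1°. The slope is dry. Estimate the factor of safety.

Resolving the block weight along and normal to the plane and applying the Mohr–Coulomb strength on the joint:
N' = W cosα = 1108·cos52.7° = 671.4 kN/m
Driving force T = W sinα = 1108·sin52.7° = 881.4 kN/m
Resisting force R = c_j·L + N'·tanφ = 8·15.0 + 671.4·tan40.1° = 120.0 + 565.4 = 685.4 kN/m
FS = R / T = 685.4 / 881.4 = 0.778

FS = 0.78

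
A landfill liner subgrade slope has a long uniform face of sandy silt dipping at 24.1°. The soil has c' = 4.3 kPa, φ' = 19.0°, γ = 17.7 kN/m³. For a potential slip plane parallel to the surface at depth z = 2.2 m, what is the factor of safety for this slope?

For an infinite slope with a slip plane parallel to the surface (no pore pressure): FS = [c' + γz cos²β tanφ'] / [γz sinβ cosβ].
γz = 17.7·2.2 = 38.94 kN/m²
Numerator = 4.3 + 38.94·cos²24.1°·tan19.0° = 4.3 + 38.94·0.8333·0.3443 = 15.473 kPa
Denominator = 38.94·sin24.1°·cos24.1° = 38.94·0.4083·0.9128 = 14.514 kPa
FS = 15.473 / 14.514 = 1.066

FS = 1.07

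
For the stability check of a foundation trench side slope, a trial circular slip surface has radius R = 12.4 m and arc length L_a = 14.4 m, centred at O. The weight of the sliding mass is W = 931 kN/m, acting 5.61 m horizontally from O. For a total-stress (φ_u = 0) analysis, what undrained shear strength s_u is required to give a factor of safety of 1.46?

FS = s_u·L_a·R / (W·d), so s_u = FS·W·d / (L_a·R).
s_u = 1.46·931·5.61 / (14.40·12.4) = 7625.4 / 178.56 = 42.71 kPa

s_u = 42.7 kPa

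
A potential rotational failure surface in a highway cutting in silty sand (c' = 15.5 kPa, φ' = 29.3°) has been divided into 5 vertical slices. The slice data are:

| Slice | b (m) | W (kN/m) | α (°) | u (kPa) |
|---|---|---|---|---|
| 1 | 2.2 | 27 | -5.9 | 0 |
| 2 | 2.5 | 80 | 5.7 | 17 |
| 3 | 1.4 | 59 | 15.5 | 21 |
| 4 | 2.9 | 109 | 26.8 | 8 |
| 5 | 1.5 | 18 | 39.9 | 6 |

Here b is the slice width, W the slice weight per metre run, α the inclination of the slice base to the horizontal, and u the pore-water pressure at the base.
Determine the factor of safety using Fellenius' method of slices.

Ordinary method of slices: FS = Σ[c'·Δl_i + (W_i cosα_i − u_i·Δl_i)·tanφ'] / Σ W_i sinα_i, with Δl_i = b_i / cosα_i.
Slice 1: Δl = 2.2/cos(-5.9°) = 2.212 m; N'_1 = 27·cos(-5.9°) − 0·2.212 = 26.9; c'Δl = 34.28; W sinα = -2.8
Slice 2: Δl = 2.5/cos5.7° = 2.512 m; N'_2 = 80·cos5.7° − 17·2.512 = 36.9; c'Δl = 38.94; W sinα = 7.9
Slice 3: Δl = 1.4/cos15.5° = 1.453 m; N'_3 = 59·cos15.5° − 21·1.453 = 26.3; c'Δl = 22.52; W sinα = 15.8
Slice 4: Δl = 2.9/cos26.8° = 3.249 m; N'_4 = 109·cos26.8° − 8·3.249 = 71.3; c'Δl = 50.36; W sinα = 49.1
Slice 5: Δl = 1.5/cos39.9° = 1.955 m; N'_5 = 18·cos39.9° − 6·1.955 = 2.1; c'Δl = 30.31; W sinα = 11.5
Σc'Δl = 176.4 kN/m; ΣN' = 163.5 kN/m; ΣW sinα = 81.6 kN/m
Resisting = 176.4 + 163.5·tan29.3° = 176.4 + 91.7 = 268.1 kN/m
FS = 268.1 / 81.6 = 3.285

FS = 3.28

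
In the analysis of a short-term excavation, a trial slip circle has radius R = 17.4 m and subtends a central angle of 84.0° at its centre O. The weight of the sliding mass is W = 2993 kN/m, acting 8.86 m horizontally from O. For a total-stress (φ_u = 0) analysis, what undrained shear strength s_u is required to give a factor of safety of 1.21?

s_u = 72.3 kPa

FS = s_u·L_a·R / (W·d), so s_u = FS·W·d / (L_a·R).
Arc length L_a = R·θ = 17.4·(84.0°·π/180) = 17.4·1.4661 = 25.51 m
s_u = 1.21·2993·8.86 / (25.51·17.4) = 32086.8 / 443.87 = 72.29 kPa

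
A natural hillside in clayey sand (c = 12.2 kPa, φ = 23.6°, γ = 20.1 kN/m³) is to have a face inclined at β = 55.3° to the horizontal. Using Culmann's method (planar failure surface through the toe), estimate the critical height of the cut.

Culmann's analysis gives the critical failure plane at α_cr = (β + φ)/2 = (55.3 + 23.6)/2 = 39.5°, and the critical height
H_c = (4c/γ) · sinβ cosφ / [1 − cos(β − φ)]
    = (4·12.2/20.1) · sin55.3°·cos23.6° / [1 − cos(31.7°)]
    = 2.428 · 0.8221·0.9164 / [1 − 0.8508]
    = 2.428 · 0.7534 / 0.1492
    = 12.26 m

H_c = 12.26 m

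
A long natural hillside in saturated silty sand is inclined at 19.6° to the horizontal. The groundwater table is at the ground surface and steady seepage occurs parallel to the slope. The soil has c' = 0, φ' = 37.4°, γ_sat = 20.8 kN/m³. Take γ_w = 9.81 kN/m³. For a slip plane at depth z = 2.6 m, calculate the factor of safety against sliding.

FS = 1.13

With seepage parallel to the slope and the water table at the surface, the effective normal stress on the slip plane uses the buoyant unit weight γ' = γ_sat − γ_w while the driving shear stress uses γ_sat:
FS = [c' + γ' z cos²β tanφ'] / [γ_sat z sinβ cosβ]
(For c' = 0 this reduces to FS = (γ'/γ_sat)·tanφ'/tanβ.)
γ' = 20.8 − 9.81 = 10.99 kN/m³
Numerator = 0.0 + 10.99·2.6·cos²19.6°·tan37.4° = 0.0 + 10.99·2.6·0.8875·0.7646 = 19.388 kPa
Denominator = 20.8·2.6·sin19.6°·cos19.6° = 20.8·2.6·0.3355·0.9421 = 17.090 kPa
FS = 19.388 / 17.090 = 1.134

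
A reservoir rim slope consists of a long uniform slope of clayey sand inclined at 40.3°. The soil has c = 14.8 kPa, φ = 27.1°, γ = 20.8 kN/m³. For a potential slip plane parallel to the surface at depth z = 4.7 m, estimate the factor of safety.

FS = 0.91

For an infinite slope with a slip plane parallel to the surface (no pore pressure): FS = [c + γz cos²β tanφ] / [γz sinβ cosβ].
γz = 20.8·4.7 = 97.76 kN/m²
Numerator = 14.8 + 97.76·cos²40.3°·tan27.1° = 14.8 + 97.76·0.5817·0.5117 = 43.898 kPa
Denominator = 97.76·sin40.3°·cos40.3° = 97.76·0.6468·0.7627 = 48.224 kPa
FS = 43.898 / 48.224 = 0.910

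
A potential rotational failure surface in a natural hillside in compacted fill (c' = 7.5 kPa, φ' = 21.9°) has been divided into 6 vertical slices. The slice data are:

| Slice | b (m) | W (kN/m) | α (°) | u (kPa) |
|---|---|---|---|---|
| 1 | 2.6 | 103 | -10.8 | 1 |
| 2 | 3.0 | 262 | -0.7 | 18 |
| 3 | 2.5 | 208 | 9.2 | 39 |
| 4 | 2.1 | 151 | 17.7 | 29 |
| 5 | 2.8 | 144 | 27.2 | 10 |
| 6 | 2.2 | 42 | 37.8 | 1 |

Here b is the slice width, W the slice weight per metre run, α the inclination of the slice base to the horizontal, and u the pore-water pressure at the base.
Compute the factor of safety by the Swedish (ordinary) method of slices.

FS = 2.51

Ordinary method of slices: FS = Σ[c'·Δl_i + (W_i cosα_i − u_i·Δl_i)·tanφ'] / Σ W_i sinα_i, with Δl_i = b_i / cosα_i.
Slice 1: Δl = 2.6/cos(-10.8°) = 2.647 m; N'_1 = 103·cos(-10.8°) − 1·2.647 = 98.5; c'Δl = 19.85; W sinα = -19.3
Slice 2: Δl = 3.0/cos(-0.7°) = 3.000 m; N'_2 = 262·cos(-0.7°) − 18·3.000 = 208.0; c'Δl = 22.50; W sinα = -3.2
Slice 3: Δl = 2.5/cos9.2° = 2.533 m; N'_3 = 208·cos9.2° − 39·2.533 = 106.6; c'Δl = 18.99; W sinα = 33.3
Slice 4: Δl = 2.1/cos17.7° = 2.204 m; N'_4 = 151·cos17.7° − 29·2.204 = 79.9; c'Δl = 16.53; W sinα = 45.9
Slice 5: Δl = 2.8/cos27.2° = 3.148 m; N'_5 = 144·cos27.2° − 10·3.148 = 96.6; c'Δl = 23.61; W sinα = 65.8
Slice 6: Δl = 2.2/cos37.8° = 2.784 m; N'_6 = 42·cos37.8° − 1·2.784 = 30.4; c'Δl = 20.88; W sinα = 25.7
Σc'Δl = 122.4 kN/m; ΣN' = 620.0 kN/m; ΣW sinα = 148.2 kN/m
Resisting = 122.4 + 620.0·tan21.9° = 122.4 + 249.2 = 371.6 kN/m
FS = 371.6 / 148.2 = 2.507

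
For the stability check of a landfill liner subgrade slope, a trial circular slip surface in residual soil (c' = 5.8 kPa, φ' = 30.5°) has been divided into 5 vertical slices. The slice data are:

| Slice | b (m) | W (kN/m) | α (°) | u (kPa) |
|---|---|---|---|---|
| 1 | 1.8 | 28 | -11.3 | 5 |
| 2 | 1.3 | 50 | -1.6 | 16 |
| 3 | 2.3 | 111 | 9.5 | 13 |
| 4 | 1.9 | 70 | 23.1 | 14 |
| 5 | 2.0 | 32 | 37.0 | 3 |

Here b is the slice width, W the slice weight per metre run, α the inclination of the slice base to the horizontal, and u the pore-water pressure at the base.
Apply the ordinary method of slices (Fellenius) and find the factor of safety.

Ordinary method of slices: FS = Σ[c'·Δl_i + (W_i cosα_i − u_i·Δl_i)·tanφ'] / Σ W_i sinα_i, with Δl_i = b_i / cosα_i.
Slice 1: Δl = 1.8/cos(-11.3°) = 1.836 m; N'_1 = 28·cos(-11.3°) − 5·1.836 = 18.3; c'Δl = 10.65; W sinα = -5.5
Slice 2: Δl = 1.3/cos(-1.6°) = 1.301 m; N'_2 = 50·cos(-1.6°) − 16·1.301 = 29.2; c'Δl = 7.54; W sinα = -1.4
Slice 3: Δl = 2.3/cos9.5° = 2.332 m; N'_3 = 111·cos9.5° − 13·2.332 = 79.2; c'Δl = 13.53; W sinα = 18.3
Slice 4: Δl = 1.9/cos23.1° = 2.066 m; N'_4 = 70·cos23.1° − 14·2.066 = 35.5; c'Δl = 11.98; W sinα = 27.5
Slice 5: Δl = 2.0/cos37.0° = 2.504 m; N'_5 = 32·cos37.0° − 3·2.504 = 18.0; c'Δl = 14.52; W sinα = 19.3
Σc'Δl = 58.2 kN/m; ΣN' = 180.1 kN/m; ΣW sinα = 58.2 kN/m
Resisting = 58.2 + 180.1·tan30.5° = 58.2 + 106.1 = 164.3 kN/m
FS = 164.3 / 58.2 = 2.825

FS = 2.83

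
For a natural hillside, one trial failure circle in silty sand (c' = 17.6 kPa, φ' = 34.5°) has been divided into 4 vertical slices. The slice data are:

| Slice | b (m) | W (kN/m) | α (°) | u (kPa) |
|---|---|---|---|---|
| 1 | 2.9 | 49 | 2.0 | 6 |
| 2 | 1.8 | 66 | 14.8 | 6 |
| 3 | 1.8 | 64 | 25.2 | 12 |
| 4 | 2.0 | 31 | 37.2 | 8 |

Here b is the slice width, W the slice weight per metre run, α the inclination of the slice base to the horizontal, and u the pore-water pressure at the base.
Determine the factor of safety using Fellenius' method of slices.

FS = 3.83

Ordinary method of slices: FS = Σ[c'·Δl_i + (W_i cosα_i − u_i·Δl_i)·tanφ'] / Σ W_i sinα_i, with Δl_i = b_i / cosα_i.
Slice 1: Δl = 2.9/cos2.0° = 2.902 m; N'_1 = 49·cos2.0° − 6·2.902 = 31.6; c'Δl = 51.07; W sinα = 1.7
Slice 2: Δl = 1.8/cos14.8° = 1.862 m; N'_2 = 66·cos14.8° − 6·1.862 = 52.6; c'Δl = 32.77; W sinα = 16.9
Slice 3: Δl = 1.8/cos25.2° = 1.989 m; N'_3 = 64·cos25.2° − 12·1.989 = 34.0; c'Δl = 35.01; W sinα = 27.2
Slice 4: Δl = 2.0/cos37.2° = 2.511 m; N'_4 = 31·cos37.2° − 8·2.511 = 4.6; c'Δl = 44.19; W sinα = 18.7
Σc'Δl = 163.0 kN/m; ΣN' = 122.8 kN/m; ΣW sinα = 64.6 kN/m
Resisting = 163.0 + 122.8·tan34.5° = 163.0 + 84.4 = 247.5 kN/m
FS = 247.5 / 64.6 = 3.833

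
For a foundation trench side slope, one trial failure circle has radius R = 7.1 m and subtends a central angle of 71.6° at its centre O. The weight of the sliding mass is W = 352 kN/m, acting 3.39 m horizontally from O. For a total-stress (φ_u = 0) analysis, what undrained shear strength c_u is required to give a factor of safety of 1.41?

c_u = 26.7 kPa

FS = c_u·L_a·R / (W·d), so c_u = FS·W·d / (L_a·R).
Arc length L_a = R·θ = 7.1·(71.6°·π/180) = 7.1·1.2497 = 8.87 m
c_u = 1.41·352·3.39 / (8.87·7.1) = 1682.5 / 63.00 = 26.71 kPa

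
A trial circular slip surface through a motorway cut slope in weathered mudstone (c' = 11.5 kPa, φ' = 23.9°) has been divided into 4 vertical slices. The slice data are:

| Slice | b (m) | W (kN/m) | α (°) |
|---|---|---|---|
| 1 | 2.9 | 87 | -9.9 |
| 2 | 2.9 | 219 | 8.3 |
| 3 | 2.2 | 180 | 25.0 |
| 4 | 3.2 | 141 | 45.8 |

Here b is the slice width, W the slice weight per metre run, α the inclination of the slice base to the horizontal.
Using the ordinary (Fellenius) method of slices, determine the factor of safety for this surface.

FS = 2.05

Ordinary method of slices: FS = Σ[c'·Δl_i + (W_i cosα_i)·tanφ'] / Σ W_i sinα_i, with Δl_i = b_i / cosα_i.
Slice 1: Δl = 2.9/cos(-9.9°) = 2.944 m; N'_1 = 87·cos(-9.9°) = 85.7; c'Δl = 33.85; W sinα = -15.0
Slice 2: Δl = 2.9/cos8.3° = 2.931 m; N'_2 = 219·cos8.3° = 216.7; c'Δl = 33.70; W sinα = 31.6
Slice 3: Δl = 2.2/cos25.0° = 2.427 m; N'_3 = 180·cos25.0° = 163.1; c'Δl = 27.92; W sinα = 76.1
Slice 4: Δl = 3.2/cos45.8° = 4.590 m; N'_4 = 141·cos45.8° = 98.3; c'Δl = 52.79; W sinα = 101.1
Σc'Δl = 148.3 kN/m; ΣN' = 563.8 kN/m; ΣW sinα = 193.8 kN/m
Resisting = 148.3 + 563.8·tan23.9° = 148.3 + 249.9 = 398.1 kN/m
FS = 398.1 / 193.8 = 2.054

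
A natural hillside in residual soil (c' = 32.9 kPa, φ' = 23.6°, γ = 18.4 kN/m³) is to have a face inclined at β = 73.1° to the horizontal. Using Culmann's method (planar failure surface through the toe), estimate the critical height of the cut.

H_c = 17.89 m

Culmann's analysis gives the critical failure plane at α_cr = (β + φ')/2 = (73.1 + 23.6)/2 = 48.3°, and the critical height
H_c = (4c'/γ) · sinβ cosφ' / [1 − cos(β − φ')]
    = (4·32.9/18.4) · sin73.1°·cos23.6° / [1 − cos(49.5°)]
    = 7.152 · 0.9568·0.9164 / [1 − 0.6494]
    = 7.152 · 0.8768 / 0.3506
    = 17.89 m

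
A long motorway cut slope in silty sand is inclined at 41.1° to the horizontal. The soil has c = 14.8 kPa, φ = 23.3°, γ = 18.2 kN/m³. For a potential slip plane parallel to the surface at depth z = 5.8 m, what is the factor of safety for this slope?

FS = 0.78

For an infinite slope with a slip plane parallel to the surface (no pore pressure): FS = [c + γz cos²β tanφ] / [γz sinβ cosβ].
γz = 18.2·5.8 = 105.56 kN/m²
Numerator = 14.8 + 105.56·cos²41.1°·tan23.3° = 14.8 + 105.56·0.5679·0.4307 = 40.616 kPa
Denominator = 105.56·sin41.1°·cos41.1° = 105.56·0.6574·0.7536 = 52.292 kPa
FS = 40.616 / 52.292 = 0.777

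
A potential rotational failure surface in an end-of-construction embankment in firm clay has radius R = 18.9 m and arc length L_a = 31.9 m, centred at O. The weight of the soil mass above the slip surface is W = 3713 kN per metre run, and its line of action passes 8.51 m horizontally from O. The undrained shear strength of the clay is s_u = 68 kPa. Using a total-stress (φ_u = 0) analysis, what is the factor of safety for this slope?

Taking moments about the centre O, the resisting moment is provided by the undrained shear strength acting along the arc:
M_R = s_u·L_a·R = 68·31.90·18.9 = 40997.9 kN·m/m
M_D = W·d = 3713·8.51 = 31597.6 kN·m/m
FS = M_R / M_D = 40997.9 / 31597.6 = 1.297

FS = 1.30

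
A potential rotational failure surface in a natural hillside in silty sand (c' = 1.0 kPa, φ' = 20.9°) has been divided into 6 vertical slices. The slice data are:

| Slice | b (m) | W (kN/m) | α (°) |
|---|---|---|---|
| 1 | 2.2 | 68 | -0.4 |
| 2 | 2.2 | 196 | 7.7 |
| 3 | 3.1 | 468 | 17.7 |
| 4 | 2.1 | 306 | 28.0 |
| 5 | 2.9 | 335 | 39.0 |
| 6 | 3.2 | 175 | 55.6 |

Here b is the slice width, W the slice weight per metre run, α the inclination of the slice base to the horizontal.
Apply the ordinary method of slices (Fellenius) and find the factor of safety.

FS = 0.79

Ordinary method of slices: FS = Σ[c'·Δl_i + (W_i cosα_i)·tanφ'] / Σ W_i sinα_i, with Δl_i = b_i / cosα_i.
Slice 1: Δl = 2.2/cos(-0.4°) = 2.200 m; N'_1 = 68·cos(-0.4°) = 68.0; c'Δl = 2.20; W sinα = -0.5
Slice 2: Δl = 2.2/cos7.7° = 2.220 m; N'_2 = 196·cos7.7° = 194.2; c'Δl = 2.22; W sinα = 26.3
Slice 3: Δl = 3.1/cos17.7° = 3.254 m; N'_3 = 468·cos17.7° = 445.8; c'Δl = 3.25; W sinα = 142.3
Slice 4: Δl = 2.1/cos28.0° = 2.378 m; N'_4 = 306·cos28.0° = 270.2; c'Δl = 2.38; W sinα = 143.7
Slice 5: Δl = 2.9/cos39.0° = 3.732 m; N'_5 = 335·cos39.0° = 260.3; c'Δl = 3.73; W sinα = 210.8
Slice 6: Δl = 3.2/cos55.6° = 5.664 m; N'_6 = 175·cos55.6° = 98.9; c'Δl = 5.66; W sinα = 144.4
Σc'Δl = 19.4 kN/m; ΣN' = 1337.5 kN/m; ΣW sinα = 666.9 kN/m
Resisting = 19.4 + 1337.5·tan20.9° = 19.4 + 510.7 = 530.2 kN/m
FS = 530.2 / 666.9 = 0.795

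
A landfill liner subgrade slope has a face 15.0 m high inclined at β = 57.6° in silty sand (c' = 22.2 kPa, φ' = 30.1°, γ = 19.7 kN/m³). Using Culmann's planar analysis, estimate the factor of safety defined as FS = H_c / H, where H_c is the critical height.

FS = 1.94

H_c = (4c'/γ) · sinβ cosφ' / [1 − cos(β − φ')]
    = (4·22.2/19.7) · sin57.6°·cos30.1° / [1 − cos27.5°]
    = 4.508 · 0.7305 / 0.1130 = 29.14 m
FS = H_c / H = 29.14 / 15.0 = 1.943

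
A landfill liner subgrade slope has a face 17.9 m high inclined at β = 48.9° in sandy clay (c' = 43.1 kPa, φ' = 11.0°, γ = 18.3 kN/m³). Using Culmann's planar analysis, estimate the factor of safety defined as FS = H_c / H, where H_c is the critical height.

H_c = (4c'/γ) · sinβ cosφ' / [1 − cos(β − φ')]
    = (4·43.1/18.3) · sin48.9°·cos11.0° / [1 − cos37.9°]
    = 9.421 · 0.7397 / 0.2109 = 33.04 m
FS = H_c / H = 33.04 / 17.9 = 1.846

FS = 1.85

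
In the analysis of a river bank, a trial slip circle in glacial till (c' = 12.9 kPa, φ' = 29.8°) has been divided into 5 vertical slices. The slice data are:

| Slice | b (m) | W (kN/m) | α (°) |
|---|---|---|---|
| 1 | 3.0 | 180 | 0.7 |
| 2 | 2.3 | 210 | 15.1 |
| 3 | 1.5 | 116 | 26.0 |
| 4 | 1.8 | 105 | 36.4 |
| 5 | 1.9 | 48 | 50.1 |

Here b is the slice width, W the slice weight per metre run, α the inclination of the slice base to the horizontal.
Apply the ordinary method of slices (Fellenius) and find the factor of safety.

Ordinary method of slices: FS = Σ[c'·Δl_i + (W_i cosα_i)·tanφ'] / Σ W_i sinα_i, with Δl_i = b_i / cosα_i.
Slice 1: Δl = 3.0/cos0.7° = 3.000 m; N'_1 = 180·cos0.7° = 180.0; c'Δl = 38.70; W sinα = 2.2
Slice 2: Δl = 2.3/cos15.1° = 2.382 m; N'_2 = 210·cos15.1° = 202.7; c'Δl = 30.73; W sinα = 54.7
Slice 3: Δl = 1.5/cos26.0° = 1.669 m; N'_3 = 116·cos26.0° = 104.3; c'Δl = 21.53; W sinα = 50.9
Slice 4: Δl = 1.8/cos36.4° = 2.236 m; N'_4 = 105·cos36.4° = 84.5; c'Δl = 28.85; W sinα = 62.3
Slice 5: Δl = 1.9/cos50.1° = 2.962 m; N'_5 = 48·cos50.1° = 30.8; c'Δl = 38.21; W sinα = 36.8
Σc'Δl = 158.0 kN/m; ΣN' = 602.3 kN/m; ΣW sinα = 206.9 kN/m
Resisting = 158.0 + 602.3·tan29.8° = 158.0 + 344.9 = 503.0 kN/m
FS = 503.0 / 206.9 = 2.431

FS = 2.43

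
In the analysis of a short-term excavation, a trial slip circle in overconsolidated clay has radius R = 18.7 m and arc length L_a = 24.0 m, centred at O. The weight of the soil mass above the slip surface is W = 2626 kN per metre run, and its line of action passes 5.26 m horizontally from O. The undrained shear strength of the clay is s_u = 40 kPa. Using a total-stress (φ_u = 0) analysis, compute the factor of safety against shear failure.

Taking moments about the centre O, the resisting moment is provided by the undrained shear strength acting along the arc:
M_R = s_u·L_a·R = 40·24.00·18.7 = 17952.0 kN·m/m
M_D = W·d = 2626·5.26 = 13812.8 kN·m/m
FS = M_R / M_D = 17952.0 / 13812.8 = 1.300

FS = 1.30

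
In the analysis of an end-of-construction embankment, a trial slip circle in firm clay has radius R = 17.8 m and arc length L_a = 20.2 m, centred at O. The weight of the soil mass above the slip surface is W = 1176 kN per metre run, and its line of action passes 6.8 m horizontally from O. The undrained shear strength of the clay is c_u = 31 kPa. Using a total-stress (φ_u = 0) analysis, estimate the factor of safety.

Taking moments about the centre O, the resisting moment is provided by the undrained shear strength acting along the arc:
M_R = c_u·L_a·R = 31·20.20·17.8 = 11146.4 kN·m/m
M_D = W·d = 1176·6.8 = 7996.8 kN·m/m
FS = M_R / M_D = 11146.4 / 7996.8 = 1.394

FS = 1.39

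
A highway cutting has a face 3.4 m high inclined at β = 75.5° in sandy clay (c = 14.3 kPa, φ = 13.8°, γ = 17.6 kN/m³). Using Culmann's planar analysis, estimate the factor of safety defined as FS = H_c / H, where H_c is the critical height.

H_c = (4c/γ) · sinβ cosφ / [1 − cos(β − φ)]
    = (4·14.3/17.6) · sin75.5°·cos13.8° / [1 − cos61.7°]
    = 3.250 · 0.9402 / 0.5259 = 5.81 m
FS = H_c / H = 5.81 / 3.4 = 1.709

FS = 1.71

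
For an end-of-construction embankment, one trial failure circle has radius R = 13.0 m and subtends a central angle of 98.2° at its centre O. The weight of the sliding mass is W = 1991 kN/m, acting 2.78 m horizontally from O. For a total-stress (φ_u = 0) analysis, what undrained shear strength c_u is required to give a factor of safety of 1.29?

FS = c_u·L_a·R / (W·d), so c_u = FS·W·d / (L_a·R).
Arc length L_a = R·θ = 13.0·(98.2°·π/180) = 13.0·1.7139 = 22.28 m
c_u = 1.29·1991·2.78 / (22.28·13.0) = 7140.1 / 289.65 = 24.65 kPa

c_u = 24.7 kPa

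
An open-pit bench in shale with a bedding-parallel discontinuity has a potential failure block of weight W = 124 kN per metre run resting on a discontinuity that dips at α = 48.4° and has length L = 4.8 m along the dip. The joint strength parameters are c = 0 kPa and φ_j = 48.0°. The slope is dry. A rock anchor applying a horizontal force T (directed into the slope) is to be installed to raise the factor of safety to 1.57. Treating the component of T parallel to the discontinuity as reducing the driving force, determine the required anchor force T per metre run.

Resolving forces along and normal to the sliding plane, with the horizontal anchor force T adding T·sinα to the effective normal force and T·cosα acting up the plane against the driving force:
FS = [cL + (W cosα + T sinα) tanφ_j] / [W sinα − T cosα]
Without the anchor: N' = 82.3 kN/m, driving T_d = 92.7 kN/m, resisting R = 0·4.8 + 82.3·tan48.0° = 91.4 kN/m, FS = 0.99.
Setting FS = 1.57 and solving for T:
1.57·(92.7 − T cos48.4°) = 91.4 + T sin48.4°·tan48.0°
T·(sin48.4°·tan48.0° + 1.57·cos48.4°) = 1.57·92.7 − 91.4
T·(0.7478·1.1106 + 1.57·0.6639) = 145.6 − 91.4 = 54.1
T·1.8729 = 54.1
T = 28.9 kN/m

T = 29 kN/m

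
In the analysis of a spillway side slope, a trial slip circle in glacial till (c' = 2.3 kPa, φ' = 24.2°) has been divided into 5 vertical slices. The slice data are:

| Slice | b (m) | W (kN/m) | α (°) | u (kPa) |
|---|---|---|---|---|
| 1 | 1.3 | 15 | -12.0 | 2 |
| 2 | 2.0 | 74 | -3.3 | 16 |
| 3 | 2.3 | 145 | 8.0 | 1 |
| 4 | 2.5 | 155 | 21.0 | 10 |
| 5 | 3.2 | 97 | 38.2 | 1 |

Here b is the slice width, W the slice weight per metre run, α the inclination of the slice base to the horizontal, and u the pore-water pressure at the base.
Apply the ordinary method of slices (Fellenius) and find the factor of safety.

Ordinary method of slices: FS = Σ[c'·Δl_i + (W_i cosα_i − u_i·Δl_i)·tanφ'] / Σ W_i sinα_i, with Δl_i = b_i / cosα_i.
Slice 1: Δl = 1.3/cos(-12.0°) = 1.329 m; N'_1 = 15·cos(-12.0°) − 2·1.329 = 12.0; c'Δl = 3.06; W sinα = -3.1
Slice 2: Δl = 2.0/cos(-3.3°) = 2.003 m; N'_2 = 74·cos(-3.3°) − 16·2.003 = 41.8; c'Δl = 4.61; W sinα = -4.3
Slice 3: Δl = 2.3/cos8.0° = 2.323 m; N'_3 = 145·cos8.0° − 1·2.323 = 141.3; c'Δl = 5.34; W sinα = 20.2
Slice 4: Δl = 2.5/cos21.0° = 2.678 m; N'_4 = 155·cos21.0° − 10·2.678 = 117.9; c'Δl = 6.16; W sinα = 55.5
Slice 5: Δl = 3.2/cos38.2° = 4.072 m; N'_5 = 97·cos38.2° − 1·4.072 = 72.2; c'Δl = 9.37; W sinα = 60.0
Σc'Δl = 28.5 kN/m; ΣN' = 385.2 kN/m; ΣW sinα = 128.3 kN/m
Resisting = 28.5 + 385.2·tan24.2° = 28.5 + 173.1 = 201.6 kN/m
FS = 201.6 / 128.3 = 1.571

FS = 1.57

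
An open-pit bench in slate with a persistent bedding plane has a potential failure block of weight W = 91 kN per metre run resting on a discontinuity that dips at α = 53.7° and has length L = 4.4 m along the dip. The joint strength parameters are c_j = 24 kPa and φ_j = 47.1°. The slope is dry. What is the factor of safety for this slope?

Resolving the block weight along and normal to the plane and applying the Mohr–Coulomb strength on the joint:
N' = W cosα = 91·cos53.7° = 53.9 kN/m
Driving force T = W sinα = 91·sin53.7° = 73.3 kN/m
Resisting force R = c_j·L + N'·tanφ_j = 24·4.4 + 53.9·tan47.1° = 105.6 + 58.0 = 163.6 kN/m
FS = R / T = 163.6 / 73.3 = 2.230

FS = 2.23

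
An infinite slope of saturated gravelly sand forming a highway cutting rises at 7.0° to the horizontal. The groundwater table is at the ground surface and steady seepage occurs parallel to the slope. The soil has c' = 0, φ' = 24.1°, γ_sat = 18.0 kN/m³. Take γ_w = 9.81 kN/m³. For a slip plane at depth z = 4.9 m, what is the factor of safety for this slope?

FS = 1.66

With seepage parallel to the slope and the water table at the surface, the effective normal stress on the slip plane uses the buoyant unit weight γ' = γ_sat − γ_w while the driving shear stress uses γ_sat:
FS = [c' + γ' z cos²β tanφ'] / [γ_sat z sinβ cosβ]
(For c' = 0 this reduces to FS = (γ'/γ_sat)·tanφ'/tanβ.)
γ' = 18.0 − 9.81 = 8.19 kN/m³
Numerator = 0.0 + 8.19·4.9·cos²7.0°·tan24.1° = 0.0 + 8.19·4.9·0.9851·0.4473 = 17.685 kPa
Denominator = 18.0·4.9·sin7.0°·cos7.0° = 18.0·4.9·0.1219·0.9925 = 10.669 kPa
FS = 17.685 / 10.669 = 1.658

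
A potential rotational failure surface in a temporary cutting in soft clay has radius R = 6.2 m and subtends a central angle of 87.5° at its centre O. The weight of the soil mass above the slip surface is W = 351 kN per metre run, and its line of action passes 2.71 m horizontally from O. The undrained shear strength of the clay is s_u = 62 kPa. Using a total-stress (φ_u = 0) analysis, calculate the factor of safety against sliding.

FS = 3.83

Taking moments about the centre O, the resisting moment is provided by the undrained shear strength acting along the arc:
Arc length L_a = R·θ = 6.2·(87.5°·π/180) = 6.2·1.5272 = 9.47 m
M_R = s_u·L_a·R = 62·9.47·6.2 = 3639.7 kN·m/m
M_D = W·d = 351·2.71 = 951.2 kN·m/m
FS = M_R / M_D = 3639.7 / 951.2 = 3.826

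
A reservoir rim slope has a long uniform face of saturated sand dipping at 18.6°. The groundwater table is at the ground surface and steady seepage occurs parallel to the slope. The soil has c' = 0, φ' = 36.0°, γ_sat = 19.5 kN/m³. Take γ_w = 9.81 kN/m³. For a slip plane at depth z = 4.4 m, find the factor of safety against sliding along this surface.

With seepage parallel to the slope and the water table at the surface, the effective normal stress on the slip plane uses the buoyant unit weight γ' = γ_sat − γ_w while the driving shear stress uses γ_sat:
FS = [c' + γ' z cos²β tanφ'] / [γ_sat z sinβ cosβ]
(For c' = 0 this reduces to FS = (γ'/γ_sat)·tanφ'/tanβ.)
γ' = 19.5 − 9.81 = 9.69 kN/m³
Numerator = 0.0 + 9.69·4.4·cos²18.6°·tan36.0° = 0.0 + 9.69·4.4·0.8983·0.7265 = 27.825 kPa
Denominator = 19.5·4.4·sin18.6°·cos18.6° = 19.5·4.4·0.3190·0.9478 = 25.937 kPa
FS = 27.825 / 25.937 = 1.073

FS = 1.07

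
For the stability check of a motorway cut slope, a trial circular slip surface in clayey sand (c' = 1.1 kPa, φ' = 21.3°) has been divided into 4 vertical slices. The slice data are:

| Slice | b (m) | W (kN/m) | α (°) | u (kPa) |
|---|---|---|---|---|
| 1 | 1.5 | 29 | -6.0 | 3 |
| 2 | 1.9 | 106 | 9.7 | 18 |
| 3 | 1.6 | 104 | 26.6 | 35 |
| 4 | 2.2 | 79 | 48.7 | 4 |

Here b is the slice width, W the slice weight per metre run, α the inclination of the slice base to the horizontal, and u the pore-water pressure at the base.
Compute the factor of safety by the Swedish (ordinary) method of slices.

FS = 0.61

Ordinary method of slices: FS = Σ[c'·Δl_i + (W_i cosα_i − u_i·Δl_i)·tanφ'] / Σ W_i sinα_i, with Δl_i = b_i / cosα_i.
Slice 1: Δl = 1.5/cos(-6.0°) = 1.508 m; N'_1 = 29·cos(-6.0°) − 3·1.508 = 24.3; c'Δl = 1.66; W sinα = -3.0
Slice 2: Δl = 1.9/cos9.7° = 1.928 m; N'_2 = 106·cos9.7° − 18·1.928 = 69.8; c'Δl = 2.12; W sinα = 17.9
Slice 3: Δl = 1.6/cos26.6° = 1.789 m; N'_3 = 104·cos26.6° − 35·1.789 = 30.4; c'Δl = 1.97; W sinα = 46.6
Slice 4: Δl = 2.2/cos48.7° = 3.333 m; N'_4 = 79·cos48.7° − 4·3.333 = 38.8; c'Δl = 3.67; W sinα = 59.3
Σc'Δl = 9.4 kN/m; ΣN' = 163.3 kN/m; ΣW sinα = 120.7 kN/m
Resisting = 9.4 + 163.3·tan21.3° = 9.4 + 63.7 = 73.1 kN/m
FS = 73.1 / 120.7 = 0.605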